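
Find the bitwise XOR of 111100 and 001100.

XOR: 1 when bits differ
  111100
^ 001100
--------
  110000
Decimal: 60 ^ 12 = 48



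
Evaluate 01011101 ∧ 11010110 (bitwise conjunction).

AND: 1 only when both bits are 1
  01011101
& 11010110
----------
  01010100
Decimal: 93 & 214 = 84



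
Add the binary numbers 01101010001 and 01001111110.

Add column by column from the right: bit + bit + carry-in; write the sum mod 2, carry 1 when the sum is 2 or 3.
carry:  10011100000
        01101010001
+       01001111110
-------------------
       010111001111
(the carry out of the leftmost column, 0, becomes the leading bit)
Decimal check:
  01101010001 = 512 + 256 + 64 + 16 + 1 = 849
  01001111110 = 512 + 64 + 32 + 16 + 8 + 4 + 2 = 638
  849 + 638 = 1487, and 010111001111 = 1024 + 256 + 128 + 64 + 8 + 4 + 2 + 1 = 1487 ✓



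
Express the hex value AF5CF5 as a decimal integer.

Expand by place value (powers of 16):
Digit values: A = 10, F = 15, C = 12
AF5CF5 = 10 × 16^5 + 15 × 16^4 + 5 × 16^3 + 12 × 16^2 + 15 × 16^1 + 5 × 16^0
= 10 × 1048576 + 15 × 65536 + 5 × 4096 + 12 × 256 + 15 × 16 + 5 × 1
= 10485760 + 983040 + 20480 + 3072 + 240 + 5
= 11492597



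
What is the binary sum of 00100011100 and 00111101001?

Add column by column from the right: bit + bit + carry-in; write the sum mod 2, carry 1 when the sum is 2 or 3.
carry:  01111110000
        00100011100
+       00111101001
-------------------
       001100000101
(the carry out of the leftmost column, 0, becomes the leading bit)
Decimal check:
  00100011100 = 256 + 16 + 8 + 4 = 284
  00111101001 = 256 + 128 + 64 + 32 + 8 + 1 = 489
  284 + 489 = 773, and 001100000101 = 512 + 256 + 4 + 1 = 773 ✓



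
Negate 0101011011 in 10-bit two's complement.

Original: 0101011011
Step 1 - Invert all bits: 1010100100
Step 2 - Add 1: 1010100101
Verification: 0101011011 + 1010100101 = 10000000000; discarding the end carry (carry out of the top bit) leaves the 10-bit value 0000000000, as required for x + (-x)



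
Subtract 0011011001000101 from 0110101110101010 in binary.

Method 1 - Direct subtraction (column by column from the right: bit − bit − borrow-in; if negative, add 2 and borrow 1 from the next column):
borrow: 0110100010001010
        0110101110101010
-       0011011001000101
------------------------
        0011010101100101

Method 2 - Add two's complement:
Two's complement of 0011011001000101: invert → 1100100110111010, add 1 → 1100100110111011
  0110101110101010
+ 1100100110111011
------------------
 10011010101100101  (end carry out of the top bit = 1)
Discarding the end carry: 0011010101100101
Decimal check:
  0110101110101010 = 16384 + 8192 + 2048 + 512 + 256 + 128 + 32 + 8 + 2 = 27562
  0011011001000101 = 8192 + 4096 + 1024 + 512 + 64 + 4 + 1 = 13893
  27562 - 13893 = 13669, and 0011010101100101 = 8192 + 4096 + 1024 + 256 + 64 + 32 + 4 + 1 = 13669 ✓



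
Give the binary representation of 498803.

Using repeated division by 2:
498803 ÷ 2 = 249401 remainder 1
249401 ÷ 2 = 124700 remainder 1
124700 ÷ 2 = 62350 remainder 0
62350 ÷ 2 = 31175 remainder 0
31175 ÷ 2 = 15587 remainder 1
15587 ÷ 2 = 7793 remainder 1
7793 ÷ 2 = 3896 remainder 1
3896 ÷ 2 = 1948 remainder 0
1948 ÷ 2 = 974 remainder 0
974 ÷ 2 = 487 remainder 0
487 ÷ 2 = 243 remainder 1
243 ÷ 2 = 121 remainder 1
121 ÷ 2 = 60 remainder 1
60 ÷ 2 = 30 remainder 0
30 ÷ 2 = 15 remainder 0
15 ÷ 2 = 7 remainder 1
7 ÷ 2 = 3 remainder 1
3 ÷ 2 = 1 remainder 1
1 ÷ 2 = 0 remainder 1
Reading remainders bottom to top: 1111001110001110011



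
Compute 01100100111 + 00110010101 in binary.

Add column by column from the right: bit + bit + carry-in; write the sum mod 2, carry 1 when the sum is 2 or 3.
carry:  11000001110
        01100100111
+       00110010101
-------------------
       010010111100
(the carry out of the leftmost column, 0, becomes the leading bit)
Decimal check:
  01100100111 = 512 + 256 + 32 + 4 + 2 + 1 = 807
  00110010101 = 256 + 128 + 16 + 4 + 1 = 405
  807 + 405 = 1212, and 010010111100 = 1024 + 128 + 32 + 16 + 8 + 4 = 1212 ✓



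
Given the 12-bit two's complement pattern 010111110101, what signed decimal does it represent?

Binary: 010111110101
Sign bit: 0 (non-negative)
Read directly as an unsigned value:
010111110101 = 1024 + 256 + 128 + 64 + 32 + 16 + 4 + 1 = 1525
Value: 1525



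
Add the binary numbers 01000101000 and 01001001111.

Add column by column from the right: bit + bit + carry-in; write the sum mod 2, carry 1 when the sum is 2 or 3.
carry:  10000010000
        01000101000
+       01001001111
-------------------
       010001110111
(the carry out of the leftmost column, 0, becomes the leading bit)
Decimal check:
  01000101000 = 512 + 32 + 8 = 552
  01001001111 = 512 + 64 + 8 + 4 + 2 + 1 = 591
  552 + 591 = 1143, and 010001110111 = 1024 + 64 + 32 + 16 + 4 + 2 + 1 = 1143 ✓



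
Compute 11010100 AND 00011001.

AND: 1 only when both bits are 1
  11010100
& 00011001
----------
  00010000
Decimal: 212 & 25 = 16



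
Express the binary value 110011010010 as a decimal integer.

Sum of powers of 2 for each 1-bit:
2^1 + 2^4 + 2^6 + 2^7 + 2^10 + 2^11
= 2 + 16 + 64 + 128 + 1024 + 2048
= 3282



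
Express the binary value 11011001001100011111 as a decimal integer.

Sum of powers of 2 for each 1-bit:
2^0 + 2^1 + 2^2 + 2^3 + 2^4 + 2^8 + 2^9 + 2^12 + 2^15 + 2^16 + 2^18 + 2^19
= 1 + 2 + 4 + 8 + 16 + 256 + 512 + 4096 + 32768 + 65536 + 262144 + 524288
= 889631



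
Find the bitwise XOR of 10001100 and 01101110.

XOR: 1 when bits differ
  10001100
^ 01101110
----------
  11100010
Decimal: 140 ^ 110 = 226



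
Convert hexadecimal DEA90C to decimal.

Expand by place value (powers of 16):
Digit values: D = 13, E = 14, A = 10, C = 12
DEA90C = 13 × 16^5 + 14 × 16^4 + 10 × 16^3 + 9 × 16^2 + 0 × 16^1 + 12 × 16^0
= 13 × 1048576 + 14 × 65536 + 10 × 4096 + 9 × 256 + 0 × 16 + 12 × 1
= 13631488 + 917504 + 40960 + 2304 + 0 + 12
= 14592268



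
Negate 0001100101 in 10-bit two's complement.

Original: 0001100101
Step 1 - Invert all bits: 1110011010
Step 2 - Add 1: 1110011011
Verification: 0001100101 + 1110011011 = 10000000000; discarding the end carry (carry out of the top bit) leaves the 10-bit value 0000000000, as required for x + (-x)



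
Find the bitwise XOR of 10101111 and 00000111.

XOR: 1 when bits differ
  10101111
^ 00000111
----------
  10101000
Decimal: 175 ^ 7 = 168



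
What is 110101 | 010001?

OR: 1 when either bit is 1
  110101
| 010001
--------
  110101
Decimal: 53 | 17 = 53



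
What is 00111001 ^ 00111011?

XOR: 1 when bits differ
  00111001
^ 00111011
----------
  00000010
Decimal: 57 ^ 59 = 2



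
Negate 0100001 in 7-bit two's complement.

Original: 0100001
Step 1 - Invert all bits: 1011110
Step 2 - Add 1: 1011111
Verification: 0100001 + 1011111 = 10000000; discarding the end carry (carry out of the top bit) leaves the 7-bit value 0000000, as required for x + (-x)



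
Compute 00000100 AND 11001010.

AND: 1 only when both bits are 1
  00000100
& 11001010
----------
  00000000
Decimal: 4 & 202 = 0



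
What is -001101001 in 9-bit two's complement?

Original: 001101001
Step 1 - Invert all bits: 110010110
Step 2 - Add 1: 110010111
Verification: 001101001 + 110010111 = 1000000000; discarding the end carry (carry out of the top bit) leaves the 9-bit value 000000000, as required for x + (-x)



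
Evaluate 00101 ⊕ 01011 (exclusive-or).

XOR: 1 when bits differ
  00101
^ 01011
-------
  01110
Decimal: 5 ^ 11 = 14



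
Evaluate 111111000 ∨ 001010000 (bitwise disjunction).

OR: 1 when either bit is 1
  111111000
| 001010000
-----------
  111111000
Decimal: 504 | 80 = 504



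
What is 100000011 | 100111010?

OR: 1 when either bit is 1
  100000011
| 100111010
-----------
  100111011
Decimal: 259 | 314 = 315



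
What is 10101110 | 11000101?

OR: 1 when either bit is 1
  10101110
| 11000101
----------
  11101111
Decimal: 174 | 197 = 239



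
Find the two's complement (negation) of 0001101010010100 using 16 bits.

Original: 0001101010010100
Step 1 - Invert all bits: 1110010101101011
Step 2 - Add 1: 1110010101101100
Verification: 0001101010010100 + 1110010101101100 = 10000000000000000; discarding the end carry (carry out of the top bit) leaves the 16-bit value 0000000000000000, as required for x + (-x)



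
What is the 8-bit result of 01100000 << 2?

Original: 01100000 (decimal 96)
Shift left by 2 positions
Append 2 zeros on the right and drop the 2 high bits that overflow the 8-bit width
Result: 10000000 (decimal 128)
Equivalent: 96 << 2 = 96 × 2^2 = 384, truncated to 8 bits = 128



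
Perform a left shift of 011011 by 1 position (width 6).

Original: 011011 (decimal 27)
Shift left by 1 position
Append 1 zero on the right
Result: 110110 (decimal 54)
Equivalent: 27 << 1 = 27 × 2^1 = 54



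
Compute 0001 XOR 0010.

XOR: 1 when bits differ
  0001
^ 0010
------
  0011
Decimal: 1 ^ 2 = 3



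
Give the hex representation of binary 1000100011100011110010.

Group into 4-bit nibbles from right:
  0010 = 2
  0010 = 2
  0011 = 3
  1000 = 8
  1111 = F
  0010 = 2
Result: 2238F2



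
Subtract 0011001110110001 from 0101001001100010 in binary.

Method 1 - Direct subtraction (column by column from the right: bit − bit − borrow-in; if negative, add 2 and borrow 1 from the next column):
borrow: 0111111101100010
        0101001001100010
-       0011001110110001
------------------------
        0001111010110001

Method 2 - Add two's complement:
Two's complement of 0011001110110001: invert → 1100110001001110, add 1 → 1100110001001111
  0101001001100010
+ 1100110001001111
------------------
 10001111010110001  (end carry out of the top bit = 1)
Discarding the end carry: 0001111010110001
Decimal check:
  0101001001100010 = 16384 + 4096 + 512 + 64 + 32 + 2 = 21090
  0011001110110001 = 8192 + 4096 + 512 + 256 + 128 + 32 + 16 + 1 = 13233
  21090 - 13233 = 7857, and 0001111010110001 = 4096 + 2048 + 1024 + 512 + 128 + 32 + 16 + 1 = 7857 ✓



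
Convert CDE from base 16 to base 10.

Expand by place value (powers of 16):
Digit values: C = 12, D = 13, E = 14
CDE = 12 × 16^2 + 13 × 16^1 + 14 × 16^0
= 12 × 256 + 13 × 16 + 14 × 1
= 3072 + 208 + 14
= 3294



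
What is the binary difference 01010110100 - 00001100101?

Method 1 - Direct subtraction (column by column from the right: bit − bit − borrow-in; if negative, add 2 and borrow 1 from the next column):
borrow: 00010011110
        01010110100
-       00001100101
-------------------
        01001001111

Method 2 - Add two's complement:
Two's complement of 00001100101: invert → 11110011010, add 1 → 11110011011
  01010110100
+ 11110011011
-------------
 101001001111  (end carry out of the top bit = 1)
Discarding the end carry: 01001001111
Decimal check:
  01010110100 = 512 + 128 + 32 + 16 + 4 = 692
  00001100101 = 64 + 32 + 4 + 1 = 101
  692 - 101 = 591, and 01001001111 = 512 + 64 + 8 + 4 + 2 + 1 = 591 ✓



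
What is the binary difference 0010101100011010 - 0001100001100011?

Method 1 - Direct subtraction (column by column from the right: bit − bit − borrow-in; if negative, add 2 and borrow 1 from the next column):
borrow: 0010000111001110
        0010101100011010
-       0001100001100011
------------------------
        0001001010110111

Method 2 - Add two's complement:
Two's complement of 0001100001100011: invert → 1110011110011100, add 1 → 1110011110011101
  0010101100011010
+ 1110011110011101
------------------
 10001001010110111  (end carry out of the top bit = 1)
Discarding the end carry: 0001001010110111
Decimal check:
  0010101100011010 = 8192 + 2048 + 512 + 256 + 16 + 8 + 2 = 11034
  0001100001100011 = 4096 + 2048 + 64 + 32 + 2 + 1 = 6243
  11034 - 6243 = 4791, and 0001001010110111 = 4096 + 512 + 128 + 32 + 16 + 4 + 2 + 1 = 4791 ✓



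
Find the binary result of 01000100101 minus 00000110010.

Method 1 - Direct subtraction (column by column from the right: bit − bit − borrow-in; if negative, add 2 and borrow 1 from the next column):
borrow: 01111100100
        01000100101
-       00000110010
-------------------
        00111110011

Method 2 - Add two's complement:
Two's complement of 00000110010: invert → 11111001101, add 1 → 11111001110
  01000100101
+ 11111001110
-------------
 100111110011  (end carry out of the top bit = 1)
Discarding the end carry: 00111110011
Decimal check:
  01000100101 = 512 + 32 + 4 + 1 = 549
  00000110010 = 32 + 16 + 2 = 50
  549 - 50 = 499, and 00111110011 = 256 + 128 + 64 + 32 + 16 + 2 + 1 = 499 ✓



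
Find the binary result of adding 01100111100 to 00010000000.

Add column by column from the right: bit + bit + carry-in; write the sum mod 2, carry 1 when the sum is 2 or 3.
carry:  00000000000
        01100111100
+       00010000000
-------------------
       001110111100
(the carry out of the leftmost column, 0, becomes the leading bit)
Decimal check:
  01100111100 = 512 + 256 + 32 + 16 + 8 + 4 = 828
  00010000000 = 128
  828 + 128 = 956, and 001110111100 = 512 + 256 + 128 + 32 + 16 + 8 + 4 = 956 ✓



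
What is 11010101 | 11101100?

OR: 1 when either bit is 1
  11010101
| 11101100
----------
  11111101
Decimal: 213 | 236 = 253



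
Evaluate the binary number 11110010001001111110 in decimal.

Sum of powers of 2 for each 1-bit:
2^1 + 2^2 + 2^3 + 2^4 + 2^5 + 2^6 + 2^9 + 2^13 + 2^16 + 2^17 + 2^18 + 2^19
= 2 + 4 + 8 + 16 + 32 + 64 + 512 + 8192 + 65536 + 131072 + 262144 + 524288
= 991870



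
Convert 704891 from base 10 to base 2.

Using repeated division by 2:
704891 ÷ 2 = 352445 remainder 1
352445 ÷ 2 = 176222 remainder 1
176222 ÷ 2 = 88111 remainder 0
88111 ÷ 2 = 44055 remainder 1
44055 ÷ 2 = 22027 remainder 1
22027 ÷ 2 = 11013 remainder 1
11013 ÷ 2 = 5506 remainder 1
5506 ÷ 2 = 2753 remainder 0
2753 ÷ 2 = 1376 remainder 1
1376 ÷ 2 = 688 remainder 0
688 ÷ 2 = 344 remainder 0
344 ÷ 2 = 172 remainder 0
172 ÷ 2 = 86 remainder 0
86 ÷ 2 = 43 remainder 0
43 ÷ 2 = 21 remainder 1
21 ÷ 2 = 10 remainder 1
10 ÷ 2 = 5 remainder 0
5 ÷ 2 = 2 remainder 1
2 ÷ 2 = 1 remainder 0
1 ÷ 2 = 0 remainder 1
Reading remainders bottom to top: 10101100000101111011



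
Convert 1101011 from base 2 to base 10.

Sum of powers of 2 for each 1-bit:
2^0 + 2^1 + 2^3 + 2^5 + 2^6
= 1 + 2 + 8 + 32 + 64
= 107



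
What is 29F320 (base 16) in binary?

Convert each hex digit to 4 bits:
  2 = 0010
  9 = 1001
  F = 1111
  3 = 0011
  2 = 0010
  0 = 0000
Concatenate: 001010011111001100100000



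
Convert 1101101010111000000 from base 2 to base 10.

Sum of powers of 2 for each 1-bit:
2^6 + 2^7 + 2^8 + 2^10 + 2^12 + 2^14 + 2^15 + 2^17 + 2^18
= 64 + 128 + 256 + 1024 + 4096 + 16384 + 32768 + 131072 + 262144
= 447936



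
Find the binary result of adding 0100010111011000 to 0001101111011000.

Add column by column from the right: bit + bit + carry-in; write the sum mod 2, carry 1 when the sum is 2 or 3.
carry:  0011111110110000
        0100010111011000
+       0001101111011000
------------------------
       00110000110110000
(the carry out of the leftmost column, 0, becomes the leading bit)
Decimal check:
  0100010111011000 = 16384 + 1024 + 256 + 128 + 64 + 16 + 8 = 17880
  0001101111011000 = 4096 + 2048 + 512 + 256 + 128 + 64 + 16 + 8 = 7128
  17880 + 7128 = 25008, and 00110000110110000 = 16384 + 8192 + 256 + 128 + 32 + 16 = 25008 ✓



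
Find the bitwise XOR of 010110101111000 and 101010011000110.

XOR: 1 when bits differ
  010110101111000
^ 101010011000110
-----------------
  111100110111110
Decimal: 11640 ^ 21702 = 31166



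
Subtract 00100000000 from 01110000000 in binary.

Method 1 - Direct subtraction (column by column from the right: bit − bit − borrow-in; if negative, add 2 and borrow 1 from the next column):
borrow: 00000000000
        01110000000
-       00100000000
-------------------
        01010000000

Method 2 - Add two's complement:
Two's complement of 00100000000: invert → 11011111111, add 1 → 11100000000
  01110000000
+ 11100000000
-------------
 101010000000  (end carry out of the top bit = 1)
Discarding the end carry: 01010000000
Decimal check:
  01110000000 = 512 + 256 + 128 = 896
  00100000000 = 256
  896 - 256 = 640, and 01010000000 = 512 + 128 = 640 ✓



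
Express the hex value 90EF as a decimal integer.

Expand by place value (powers of 16):
Digit values: E = 14, F = 15
90EF = 9 × 16^3 + 0 × 16^2 + 14 × 16^1 + 15 × 16^0
= 9 × 4096 + 0 × 256 + 14 × 16 + 15 × 1
= 36864 + 0 + 224 + 15
= 37103



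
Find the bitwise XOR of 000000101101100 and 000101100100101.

XOR: 1 when bits differ
  000000101101100
^ 000101100100101
-----------------
  000101001001001
Decimal: 364 ^ 2853 = 2633



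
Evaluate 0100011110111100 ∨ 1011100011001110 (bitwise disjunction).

OR: 1 when either bit is 1
  0100011110111100
| 1011100011001110
------------------
  1111111111111110
Decimal: 18364 | 47310 = 65534



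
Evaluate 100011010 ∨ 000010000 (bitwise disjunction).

OR: 1 when either bit is 1
  100011010
| 000010000
-----------
  100011010
Decimal: 282 | 16 = 282



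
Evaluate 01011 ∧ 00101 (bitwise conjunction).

AND: 1 only when both bits are 1
  01011
& 00101
-------
  00001
Decimal: 11 & 5 = 1



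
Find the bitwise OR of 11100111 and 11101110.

OR: 1 when either bit is 1
  11100111
| 11101110
----------
  11101111
Decimal: 231 | 238 = 239



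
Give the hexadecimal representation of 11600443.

Using repeated division by 16 (digits 10–15 are A–F):
11600443 ÷ 16 = 725027 remainder 11 (B)
725027 ÷ 16 = 45314 remainder 3
45314 ÷ 16 = 2832 remainder 2
2832 ÷ 16 = 177 remainder 0
177 ÷ 16 = 11 remainder 1
11 ÷ 16 = 0 remainder 11 (B)
Reading remainders bottom to top: B1023B



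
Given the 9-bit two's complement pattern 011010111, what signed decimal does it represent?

Binary: 011010111
Sign bit: 0 (non-negative)
Read directly as an unsigned value:
011010111 = 128 + 64 + 16 + 4 + 2 + 1 = 215
Value: 215



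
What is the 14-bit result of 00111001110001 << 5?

Original: 00111001110001 (decimal 3697)
Shift left by 5 positions
Append 5 zeros on the right and drop the 5 high bits that overflow the 14-bit width
Result: 00111000100000 (decimal 3616)
Equivalent: 3697 << 5 = 3697 × 2^5 = 118304, truncated to 14 bits = 3616



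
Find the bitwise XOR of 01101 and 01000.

XOR: 1 when bits differ
  01101
^ 01000
-------
  00101
Decimal: 13 ^ 8 = 5



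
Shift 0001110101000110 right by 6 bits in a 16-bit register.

Original: 0001110101000110 (decimal 7494)
Shift right by 6 positions
Drop the 6 low bits; fill with zeros on the left
Result: 0000000001110101 (decimal 117)
Equivalent: 7494 >> 6 = 7494 ÷ 2^6 = 117



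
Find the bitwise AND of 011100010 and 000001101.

AND: 1 only when both bits are 1
  011100010
& 000001101
-----------
  000000000
Decimal: 226 & 13 = 0



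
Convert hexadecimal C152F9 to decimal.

Expand by place value (powers of 16):
Digit values: C = 12, F = 15
C152F9 = 12 × 16^5 + 1 × 16^4 + 5 × 16^3 + 2 × 16^2 + 15 × 16^1 + 9 × 16^0
= 12 × 1048576 + 1 × 65536 + 5 × 4096 + 2 × 256 + 15 × 16 + 9 × 1
= 12582912 + 65536 + 20480 + 512 + 240 + 9
= 12669689



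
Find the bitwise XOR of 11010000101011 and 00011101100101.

XOR: 1 when bits differ
  11010000101011
^ 00011101100101
----------------
  11001101001110
Decimal: 13355 ^ 1893 = 13134



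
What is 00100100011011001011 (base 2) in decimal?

Sum of powers of 2 for each 1-bit:
2^0 + 2^1 + 2^3 + 2^6 + 2^7 + 2^9 + 2^10 + 2^14 + 2^17
= 1 + 2 + 8 + 64 + 128 + 512 + 1024 + 16384 + 131072
= 149195



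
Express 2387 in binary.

Using repeated division by 2:
2387 ÷ 2 = 1193 remainder 1
1193 ÷ 2 = 596 remainder 1
596 ÷ 2 = 298 remainder 0
298 ÷ 2 = 149 remainder 0
149 ÷ 2 = 74 remainder 1
74 ÷ 2 = 37 remainder 0
37 ÷ 2 = 18 remainder 1
18 ÷ 2 = 9 remainder 0
9 ÷ 2 = 4 remainder 1
4 ÷ 2 = 2 remainder 0
2 ÷ 2 = 1 remainder 0
1 ÷ 2 = 0 remainder 1
Reading remainders bottom to top: 100101010011



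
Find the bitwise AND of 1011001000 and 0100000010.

AND: 1 only when both bits are 1
  1011001000
& 0100000010
------------
  0000000000
Decimal: 712 & 258 = 0



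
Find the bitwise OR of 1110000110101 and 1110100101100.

OR: 1 when either bit is 1
  1110000110101
| 1110100101100
---------------
  1110100111101
Decimal: 7221 | 7468 = 7485



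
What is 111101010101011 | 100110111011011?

OR: 1 when either bit is 1
  111101010101011
| 100110111011011
-----------------
  111111111111011
Decimal: 31403 | 19931 = 32763



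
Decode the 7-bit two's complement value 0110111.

Binary: 0110111
Sign bit: 0 (non-negative)
Read directly as an unsigned value:
0110111 = 32 + 16 + 4 + 2 + 1 = 55
Value: 55



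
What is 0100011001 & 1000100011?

AND: 1 only when both bits are 1
  0100011001
& 1000100011
------------
  0000000001
Decimal: 281 & 547 = 1



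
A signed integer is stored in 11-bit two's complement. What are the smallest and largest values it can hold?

For 11-bit two's complement:
Minimum: -2^10 = -1024
Maximum: 2^10 - 1 = 1023



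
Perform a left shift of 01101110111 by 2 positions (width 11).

Original: 01101110111 (decimal 887)
Shift left by 2 positions
Append 2 zeros on the right and drop the 2 high bits that overflow the 11-bit width
Result: 10111011100 (decimal 1500)
Equivalent: 887 << 2 = 887 × 2^2 = 3548, truncated to 11 bits = 1500



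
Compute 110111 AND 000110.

AND: 1 only when both bits are 1
  110111
& 000110
--------
  000110
Decimal: 55 & 6 = 6



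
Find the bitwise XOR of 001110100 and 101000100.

XOR: 1 when bits differ
  001110100
^ 101000100
-----------
  100110000
Decimal: 116 ^ 324 = 304



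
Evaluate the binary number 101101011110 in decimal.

Sum of powers of 2 for each 1-bit:
2^1 + 2^2 + 2^3 + 2^4 + 2^6 + 2^8 + 2^9 + 2^11
= 2 + 4 + 8 + 16 + 64 + 256 + 512 + 2048
= 2910



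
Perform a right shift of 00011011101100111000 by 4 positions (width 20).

Original: 00011011101100111000 (decimal 113464)
Shift right by 4 positions
Drop the 4 low bits; fill with zeros on the left
Result: 00000001101110110011 (decimal 7091)
Equivalent: 113464 >> 4 = 113464 ÷ 2^4 = 7091



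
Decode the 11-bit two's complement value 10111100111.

Binary: 10111100111
Sign bit: 1 (negative)
Invert: 01000011000
Add 1:  01000011001
Magnitude: 01000011001 = 512 + 16 + 8 + 1 = 537
Value: -537



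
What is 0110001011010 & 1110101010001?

AND: 1 only when both bits are 1
  0110001011010
& 1110101010001
---------------
  0110001010000
Decimal: 3162 & 7505 = 3152



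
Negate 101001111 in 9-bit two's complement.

Original (sign bit 1, negative): 101001111
Step 1 - Invert all bits: 010110000
Step 2 - Add 1: 010110001
Verification: 101001111 + 010110001 = 1000000000; discarding the end carry (carry out of the top bit) leaves the 9-bit value 000000000, as required for x + (-x)



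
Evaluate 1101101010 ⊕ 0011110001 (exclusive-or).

XOR: 1 when bits differ
  1101101010
^ 0011110001
------------
  1110011011
Decimal: 874 ^ 241 = 923



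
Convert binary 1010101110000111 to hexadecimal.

Group into 4-bit nibbles from right:
  1010 = A
  1011 = B
  1000 = 8
  0111 = 7
Result: AB87



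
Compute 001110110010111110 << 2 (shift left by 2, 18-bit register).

Original: 001110110010111110 (decimal 60606)
Shift left by 2 positions
Append 2 zeros on the right
Result: 111011001011111000 (decimal 242424)
Equivalent: 60606 << 2 = 60606 × 2^2 = 242424



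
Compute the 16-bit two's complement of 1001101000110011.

Original (sign bit 1, negative): 1001101000110011
Step 1 - Invert all bits: 0110010111001100
Step 2 - Add 1: 0110010111001101
Verification: 1001101000110011 + 0110010111001101 = 10000000000000000; discarding the end carry (carry out of the top bit) leaves the 16-bit value 0000000000000000, as required for x + (-x)



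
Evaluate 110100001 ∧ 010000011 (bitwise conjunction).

AND: 1 only when both bits are 1
  110100001
& 010000011
-----------
  010000001
Decimal: 417 & 131 = 129



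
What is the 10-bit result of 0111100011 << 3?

Original: 0111100011 (decimal 483)
Shift left by 3 positions
Append 3 zeros on the right and drop the 3 high bits that overflow the 10-bit width
Result: 1100011000 (decimal 792)
Equivalent: 483 << 3 = 483 × 2^3 = 3864, truncated to 10 bits = 792



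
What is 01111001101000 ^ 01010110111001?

XOR: 1 when bits differ
  01111001101000
^ 01010110111001
----------------
  00101111010001
Decimal: 7784 ^ 5561 = 3025



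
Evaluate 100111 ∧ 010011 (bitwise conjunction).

AND: 1 only when both bits are 1
  100111
& 010011
--------
  000011
Decimal: 39 & 19 = 3



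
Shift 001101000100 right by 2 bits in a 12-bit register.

Original: 001101000100 (decimal 836)
Shift right by 2 positions
Drop the 2 low bits; fill with zeros on the left
Result: 000011010001 (decimal 209)
Equivalent: 836 >> 2 = 836 ÷ 2^2 = 209



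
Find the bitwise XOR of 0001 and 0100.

XOR: 1 when bits differ
  0001
^ 0100
------
  0101
Decimal: 1 ^ 4 = 5



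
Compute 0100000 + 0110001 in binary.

Add column by column from the right: bit + bit + carry-in; write the sum mod 2, carry 1 when the sum is 2 or 3.
carry:  1000000
        0100000
+       0110001
---------------
       01010001
(the carry out of the leftmost column, 0, becomes the leading bit)
Decimal check:
  0100000 = 32
  0110001 = 32 + 16 + 1 = 49
  32 + 49 = 81, and 01010001 = 64 + 16 + 1 = 81 ✓



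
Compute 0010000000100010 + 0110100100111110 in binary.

Add column by column from the right: bit + bit + carry-in; write the sum mod 2, carry 1 when the sum is 2 or 3.
carry:  1100000001111100
        0010000000100010
+       0110100100111110
------------------------
       01000100101100000
(the carry out of the leftmost column, 0, becomes the leading bit)
Decimal check:
  0010000000100010 = 8192 + 32 + 2 = 8226
  0110100100111110 = 16384 + 8192 + 2048 + 256 + 32 + 16 + 8 + 4 + 2 = 26942
  8226 + 26942 = 35168, and 01000100101100000 = 32768 + 2048 + 256 + 64 + 32 = 35168 ✓



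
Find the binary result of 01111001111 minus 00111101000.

Method 1 - Direct subtraction (column by column from the right: bit − bit − borrow-in; if negative, add 2 and borrow 1 from the next column):
borrow: 01111000000
        01111001111
-       00111101000
-------------------
        00111100111

Method 2 - Add two's complement:
Two's complement of 00111101000: invert → 11000010111, add 1 → 11000011000
  01111001111
+ 11000011000
-------------
 100111100111  (end carry out of the top bit = 1)
Discarding the end carry: 00111100111
Decimal check:
  01111001111 = 512 + 256 + 128 + 64 + 8 + 4 + 2 + 1 = 975
  00111101000 = 256 + 128 + 64 + 32 + 8 = 488
  975 - 488 = 487, and 00111100111 = 256 + 128 + 64 + 32 + 4 + 2 + 1 = 487 ✓



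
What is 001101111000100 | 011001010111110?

OR: 1 when either bit is 1
  001101111000100
| 011001010111110
-----------------
  011101111111110
Decimal: 7108 | 12990 = 15358



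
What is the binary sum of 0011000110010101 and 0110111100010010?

Add column by column from the right: bit + bit + carry-in; write the sum mod 2, carry 1 when the sum is 2 or 3.
carry:  1111111000100000
        0011000110010101
+       0110111100010010
------------------------
       01010000010100111
(the carry out of the leftmost column, 0, becomes the leading bit)
Decimal check:
  0011000110010101 = 8192 + 4096 + 256 + 128 + 16 + 4 + 1 = 12693
  0110111100010010 = 16384 + 8192 + 2048 + 1024 + 512 + 256 + 16 + 2 = 28434
  12693 + 28434 = 41127, and 01010000010100111 = 32768 + 8192 + 128 + 32 + 4 + 2 + 1 = 41127 ✓



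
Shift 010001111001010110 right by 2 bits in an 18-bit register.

Original: 010001111001010110 (decimal 73302)
Shift right by 2 positions
Drop the 2 low bits; fill with zeros on the left
Result: 000100011110010101 (decimal 18325)
Equivalent: 73302 >> 2 = 73302 ÷ 2^2 = 18325



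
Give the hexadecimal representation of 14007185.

Using repeated division by 16 (digits 10–15 are A–F):
14007185 ÷ 16 = 875449 remainder 1
875449 ÷ 16 = 54715 remainder 9
54715 ÷ 16 = 3419 remainder 11 (B)
3419 ÷ 16 = 213 remainder 11 (B)
213 ÷ 16 = 13 remainder 5
13 ÷ 16 = 0 remainder 13 (D)
Reading remainders bottom to top: D5BB91



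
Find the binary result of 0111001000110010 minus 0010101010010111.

Method 1 - Direct subtraction (column by column from the right: bit − bit − borrow-in; if negative, add 2 and borrow 1 from the next column):
borrow: 0001111100111110
        0111001000110010
-       0010101010010111
------------------------
        0100011110011011

Method 2 - Add two's complement:
Two's complement of 0010101010010111: invert → 1101010101101000, add 1 → 1101010101101001
  0111001000110010
+ 1101010101101001
------------------
 10100011110011011  (end carry out of the top bit = 1)
Discarding the end carry: 0100011110011011
Decimal check:
  0111001000110010 = 16384 + 8192 + 4096 + 512 + 32 + 16 + 2 = 29234
  0010101010010111 = 8192 + 2048 + 512 + 128 + 16 + 4 + 2 + 1 = 10903
  29234 - 10903 = 18331, and 0100011110011011 = 16384 + 1024 + 512 + 256 + 128 + 16 + 8 + 2 + 1 = 18331 ✓



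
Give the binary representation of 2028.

Using repeated division by 2:
2028 ÷ 2 = 1014 remainder 0
1014 ÷ 2 = 507 remainder 0
507 ÷ 2 = 253 remainder 1
253 ÷ 2 = 126 remainder 1
126 ÷ 2 = 63 remainder 0
63 ÷ 2 = 31 remainder 1
31 ÷ 2 = 15 remainder 1
15 ÷ 2 = 7 remainder 1
7 ÷ 2 = 3 remainder 1
3 ÷ 2 = 1 remainder 1
1 ÷ 2 = 0 remainder 1
Reading remainders bottom to top: 11111101100



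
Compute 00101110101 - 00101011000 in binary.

Method 1 - Direct subtraction (column by column from the right: bit − bit − borrow-in; if negative, add 2 and borrow 1 from the next column):
borrow: 00000110000
        00101110101
-       00101011000
-------------------
        00000011101

Method 2 - Add two's complement:
Two's complement of 00101011000: invert → 11010100111, add 1 → 11010101000
  00101110101
+ 11010101000
-------------
 100000011101  (end carry out of the top bit = 1)
Discarding the end carry: 00000011101
Decimal check:
  00101110101 = 256 + 64 + 32 + 16 + 4 + 1 = 373
  00101011000 = 256 + 64 + 16 + 8 = 344
  373 - 344 = 29, and 00000011101 = 16 + 8 + 4 + 1 = 29 ✓



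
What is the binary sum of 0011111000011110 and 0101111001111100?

Add column by column from the right: bit + bit + carry-in; write the sum mod 2, carry 1 when the sum is 2 or 3.
carry:  1111110011111000
        0011111000011110
+       0101111001111100
------------------------
       01001110010011010
(the carry out of the leftmost column, 0, becomes the leading bit)
Decimal check:
  0011111000011110 = 8192 + 4096 + 2048 + 1024 + 512 + 16 + 8 + 4 + 2 = 15902
  0101111001111100 = 16384 + 4096 + 2048 + 1024 + 512 + 64 + 32 + 16 + 8 + 4 = 24188
  15902 + 24188 = 40090, and 01001110010011010 = 32768 + 4096 + 2048 + 1024 + 128 + 16 + 8 + 2 = 40090 ✓



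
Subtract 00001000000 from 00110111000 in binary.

Method 1 - Direct subtraction (column by column from the right: bit − bit − borrow-in; if negative, add 2 and borrow 1 from the next column):
borrow: 00010000000
        00110111000
-       00001000000
-------------------
        00101111000

Method 2 - Add two's complement:
Two's complement of 00001000000: invert → 11110111111, add 1 → 11111000000
  00110111000
+ 11111000000
-------------
 100101111000  (end carry out of the top bit = 1)
Discarding the end carry: 00101111000
Decimal check:
  00110111000 = 256 + 128 + 32 + 16 + 8 = 440
  00001000000 = 64
  440 - 64 = 376, and 00101111000 = 256 + 64 + 32 + 16 + 8 = 376 ✓



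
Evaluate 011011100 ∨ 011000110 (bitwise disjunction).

OR: 1 when either bit is 1
  011011100
| 011000110
-----------
  011011110
Decimal: 220 | 198 = 222



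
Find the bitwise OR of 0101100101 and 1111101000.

OR: 1 when either bit is 1
  0101100101
| 1111101000
------------
  1111101101
Decimal: 357 | 1000 = 1005



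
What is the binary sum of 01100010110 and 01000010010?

Add column by column from the right: bit + bit + carry-in; write the sum mod 2, carry 1 when the sum is 2 or 3.
carry:  10000101100
        01100010110
+       01000010010
-------------------
       010100101000
(the carry out of the leftmost column, 0, becomes the leading bit)
Decimal check:
  01100010110 = 512 + 256 + 16 + 4 + 2 = 790
  01000010010 = 512 + 16 + 2 = 530
  790 + 530 = 1320, and 010100101000 = 1024 + 256 + 32 + 8 = 1320 ✓



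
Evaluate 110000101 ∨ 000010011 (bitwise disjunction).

OR: 1 when either bit is 1
  110000101
| 000010011
-----------
  110010111
Decimal: 389 | 19 = 407



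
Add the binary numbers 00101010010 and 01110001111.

Add column by column from the right: bit + bit + carry-in; write the sum mod 2, carry 1 when the sum is 2 or 3.
carry:  11000111100
        00101010010
+       01110001111
-------------------
       010011100001
(the carry out of the leftmost column, 0, becomes the leading bit)
Decimal check:
  00101010010 = 256 + 64 + 16 + 2 = 338
  01110001111 = 512 + 256 + 128 + 8 + 4 + 2 + 1 = 911
  338 + 911 = 1249, and 010011100001 = 1024 + 128 + 64 + 32 + 1 = 1249 ✓



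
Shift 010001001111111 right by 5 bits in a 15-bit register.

Original: 010001001111111 (decimal 8831)
Shift right by 5 positions
Drop the 5 low bits; fill with zeros on the left
Result: 000000100010011 (decimal 275)
Equivalent: 8831 >> 5 = 8831 ÷ 2^5 = 275



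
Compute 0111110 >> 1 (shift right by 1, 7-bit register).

Original: 0111110 (decimal 62)
Shift right by 1 position
Drop the 1 low bit; fill with zero on the left
Result: 0011111 (decimal 31)
Equivalent: 62 >> 1 = 62 ÷ 2^1 = 31



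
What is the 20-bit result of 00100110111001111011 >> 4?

Original: 00100110111001111011 (decimal 159355)
Shift right by 4 positions
Drop the 4 low bits; fill with zeros on the left
Result: 00000010011011100111 (decimal 9959)
Equivalent: 159355 >> 4 = 159355 ÷ 2^4 = 9959



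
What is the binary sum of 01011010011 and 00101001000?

Add column by column from the right: bit + bit + carry-in; write the sum mod 2, carry 1 when the sum is 2 or 3.
carry:  11110000000
        01011010011
+       00101001000
-------------------
       010000011011
(the carry out of the leftmost column, 0, becomes the leading bit)
Decimal check:
  01011010011 = 512 + 128 + 64 + 16 + 2 + 1 = 723
  00101001000 = 256 + 64 + 8 = 328
  723 + 328 = 1051, and 010000011011 = 1024 + 16 + 8 + 2 + 1 = 1051 ✓



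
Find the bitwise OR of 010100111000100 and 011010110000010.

OR: 1 when either bit is 1
  010100111000100
| 011010110000010
-----------------
  011110111000110
Decimal: 10692 | 13698 = 15814



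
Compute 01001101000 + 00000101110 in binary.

Add column by column from the right: bit + bit + carry-in; write the sum mod 2, carry 1 when the sum is 2 or 3.
carry:  00011010000
        01001101000
+       00000101110
-------------------
       001010010110
(the carry out of the leftmost column, 0, becomes the leading bit)
Decimal check:
  01001101000 = 512 + 64 + 32 + 8 = 616
  00000101110 = 32 + 8 + 4 + 2 = 46
  616 + 46 = 662, and 001010010110 = 512 + 128 + 16 + 4 + 2 = 662 ✓



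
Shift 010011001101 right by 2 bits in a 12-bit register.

Original: 010011001101 (decimal 1229)
Shift right by 2 positions
Drop the 2 low bits; fill with zeros on the left
Result: 000100110011 (decimal 307)
Equivalent: 1229 >> 2 = 1229 ÷ 2^2 = 307



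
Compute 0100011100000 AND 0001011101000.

AND: 1 only when both bits are 1
  0100011100000
& 0001011101000
---------------
  0000011100000
Decimal: 2272 & 744 = 224



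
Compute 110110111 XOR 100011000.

XOR: 1 when bits differ
  110110111
^ 100011000
-----------
  010101111
Decimal: 439 ^ 280 = 175



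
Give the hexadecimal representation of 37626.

Using repeated division by 16 (digits 10–15 are A–F):
37626 ÷ 16 = 2351 remainder 10 (A)
2351 ÷ 16 = 146 remainder 15 (F)
146 ÷ 16 = 9 remainder 2
9 ÷ 16 = 0 remainder 9
Reading remainders bottom to top: 92FA



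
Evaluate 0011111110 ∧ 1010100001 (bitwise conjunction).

AND: 1 only when both bits are 1
  0011111110
& 1010100001
------------
  0010100000
Decimal: 254 & 673 = 160



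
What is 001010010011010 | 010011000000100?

OR: 1 when either bit is 1
  001010010011010
| 010011000000100
-----------------
  011011010011110
Decimal: 5274 | 9732 = 13982



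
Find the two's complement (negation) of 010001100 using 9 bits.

Original: 010001100
Step 1 - Invert all bits: 101110011
Step 2 - Add 1: 101110100
Verification: 010001100 + 101110100 = 1000000000; discarding the end carry (carry out of the top bit) leaves the 9-bit value 000000000, as required for x + (-x)



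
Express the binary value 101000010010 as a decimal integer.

Sum of powers of 2 for each 1-bit:
2^1 + 2^4 + 2^9 + 2^11
= 2 + 16 + 512 + 2048
= 2578



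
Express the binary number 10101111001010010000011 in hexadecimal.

Group into 4-bit nibbles from right:
  0101 = 5
  0111 = 7
  1001 = 9
  0100 = 4
  1000 = 8
  0011 = 3
Result: 579483



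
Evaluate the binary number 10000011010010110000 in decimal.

Sum of powers of 2 for each 1-bit:
2^4 + 2^5 + 2^7 + 2^10 + 2^12 + 2^13 + 2^19
= 16 + 32 + 128 + 1024 + 4096 + 8192 + 524288
= 537776



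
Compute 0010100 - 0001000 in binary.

Method 1 - Direct subtraction (column by column from the right: bit − bit − borrow-in; if negative, add 2 and borrow 1 from the next column):
borrow: 0010000
        0010100
-       0001000
---------------
        0001100

Method 2 - Add two's complement:
Two's complement of 0001000: invert → 1110111, add 1 → 1111000
  0010100
+ 1111000
---------
 10001100  (end carry out of the top bit = 1)
Discarding the end carry: 0001100
Decimal check:
  0010100 = 16 + 4 = 20
  0001000 = 8
  20 - 8 = 12, and 0001100 = 8 + 4 = 12 ✓



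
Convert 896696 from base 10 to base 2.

Using repeated division by 2:
896696 ÷ 2 = 448348 remainder 0
448348 ÷ 2 = 224174 remainder 0
224174 ÷ 2 = 112087 remainder 0
112087 ÷ 2 = 56043 remainder 1
56043 ÷ 2 = 28021 remainder 1
28021 ÷ 2 = 14010 remainder 1
14010 ÷ 2 = 7005 remainder 0
7005 ÷ 2 = 3502 remainder 1
3502 ÷ 2 = 1751 remainder 0
1751 ÷ 2 = 875 remainder 1
875 ÷ 2 = 437 remainder 1
437 ÷ 2 = 218 remainder 1
218 ÷ 2 = 109 remainder 0
109 ÷ 2 = 54 remainder 1
54 ÷ 2 = 27 remainder 0
27 ÷ 2 = 13 remainder 1
13 ÷ 2 = 6 remainder 1
6 ÷ 2 = 3 remainder 0
3 ÷ 2 = 1 remainder 1
1 ÷ 2 = 0 remainder 1
Reading remainders bottom to top: 11011010111010111000



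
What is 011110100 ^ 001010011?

XOR: 1 when bits differ
  011110100
^ 001010011
-----------
  010100111
Decimal: 244 ^ 83 = 167



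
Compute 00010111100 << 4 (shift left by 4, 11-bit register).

Original: 00010111100 (decimal 188)
Shift left by 4 positions
Append 4 zeros on the right and drop the 4 high bits that overflow the 11-bit width
Result: 01111000000 (decimal 960)
Equivalent: 188 << 4 = 188 × 2^4 = 3008, truncated to 11 bits = 960



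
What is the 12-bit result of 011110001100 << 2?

Original: 011110001100 (decimal 1932)
Shift left by 2 positions
Append 2 zeros on the right and drop the 2 high bits that overflow the 12-bit width
Result: 111000110000 (decimal 3632)
Equivalent: 1932 << 2 = 1932 × 2^2 = 7728, truncated to 12 bits = 3632



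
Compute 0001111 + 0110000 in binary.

Add column by column from the right: bit + bit + carry-in; write the sum mod 2, carry 1 when the sum is 2 or 3.
carry:  0000000
        0001111
+       0110000
---------------
       00111111
(the carry out of the leftmost column, 0, becomes the leading bit)
Decimal check:
  0001111 = 8 + 4 + 2 + 1 = 15
  0110000 = 32 + 16 = 48
  15 + 48 = 63, and 00111111 = 32 + 16 + 8 + 4 + 2 + 1 = 63 ✓



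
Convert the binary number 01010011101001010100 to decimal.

Sum of powers of 2 for each 1-bit:
2^2 + 2^4 + 2^6 + 2^9 + 2^11 + 2^12 + 2^13 + 2^16 + 2^18
= 4 + 16 + 64 + 512 + 2048 + 4096 + 8192 + 65536 + 262144
= 342612

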